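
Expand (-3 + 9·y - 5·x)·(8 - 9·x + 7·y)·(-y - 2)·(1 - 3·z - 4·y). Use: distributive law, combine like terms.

-270·y + 234·y·z + 135·y^2 + 48 - 144·z + 141·x·y - 735·x·y·z - 864·x·y^2 + 26·x - 78·x·z + 531·y^2·z + 645·y^3 - 348·x·y^2·z - 464·x·y^3 + 189·y^3·z + 252·y^4 + 315·x^2·y + 135·x^2·y·z + 180·x^2·y^2 - 90·x^2 + 270·x^2·z

(-3 + 9·y - 5·x)·(8 - 9·x + 7·y)·(-y - 2)·(1 - 3·z - 4·y)
= (-24 + 27·x - 21·y + 72·y - 81·x·y + 63·y^2 - 40·x + 45·x^2 - 35·x·y)·(-y - 2)·(1 - 3·z - 4·y)    [distributive law]
= (-24 - 13·x + 51·y - 116·x·y + 63·y^2 + 45·x^2)·(-y - 2)·(1 - 3·z - 4·y)    [combine like terms]
= (24·y + 48 + 13·x·y + 26·x - 51·y^2 - 102·y + 116·x·y^2 + 232·x·y - 63·y^3 - 126·y^2 - 45·x^2·y - 90·x^2)·(1 - 3·z - 4·y)    [distributive law]
= (-78·y + 48 + 245·x·y + 26·x - 177·y^2 + 116·x·y^2 - 63·y^3 - 45·x^2·y - 90·x^2)·(1 - 3·z - 4·y)    [combine like terms]
= -78·y + 234·y·z + 312·y^2 + 48 - 144·z - 192·y + 245·x·y - 735·x·y·z - 980·x·y^2 + 26·x - 78·x·z - 104·x·y - 177·y^2 + 531·y^2·z + 708·y^3 + 116·x·y^2 - 348·x·y^2·z - 464·x·y^3 - 63·y^3 + 189·y^3·z + 252·y^4 - 45·x^2·y + 135·x^2·y·z + 180·x^2·y^2 - 90·x^2 + 270·x^2·z + 360·x^2·y    [distributive law]
= -270·y + 234·y·z + 135·y^2 + 48 - 144·z + 141·x·y - 735·x·y·z - 864·x·y^2 + 26·x - 78·x·z + 531·y^2·z + 645·y^3 - 348·x·y^2·z - 464·x·y^3 + 189·y^3·z + 252·y^4 + 315·x^2·y + 135·x^2·y·z + 180·x^2·y^2 - 90·x^2 + 270·x^2·z    [combine like terms]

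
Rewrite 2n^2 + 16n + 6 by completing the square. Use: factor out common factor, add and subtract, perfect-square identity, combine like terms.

2(n + 4)^2 − 26

2n^2 + 16n + 6
= 2(n^2 + 8n) + 6    [factor out 2 from the n-terms]
= 2(n^2 + 8n + 16 − 16) + 6    [add and subtract 16 inside the bracket]
= 2(n + 4)^2 − 32 + 6    [perfect-square identity]
= 2(n + 4)^2 − 26    [combine constants]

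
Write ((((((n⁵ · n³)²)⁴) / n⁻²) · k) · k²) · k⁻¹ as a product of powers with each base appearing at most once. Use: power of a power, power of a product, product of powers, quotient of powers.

k²·n⁶⁶

((((((n⁵ · n³)²)⁴) / n⁻²) · k) · k²) · k⁻¹
= (((((n⁵ · n³)⁸) / n⁻²) · k) · k²) · k⁻¹    [power of a power]
= ((((((n⁵)⁸) · ((n³)⁸)) / n⁻²) · k) · k²) · k⁻¹    [power of a product]
= ((((n⁴⁰ · ((n³)⁸)) / n⁻²) · k) · k²) · k⁻¹    [power of a power]
= ((((n⁴⁰ · n²⁴) / n⁻²) · k) · k²) · k⁻¹    [power of a power]
= (((n⁶⁴ / n⁻²) · k) · k²) · k⁻¹    [product of powers]
= ((n⁶⁶ · k) · k²) · k⁻¹    [quotient of powers]
= k²·n⁶⁶    [product of powers]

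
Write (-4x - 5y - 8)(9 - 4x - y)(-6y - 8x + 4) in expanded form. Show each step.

416xy + 96x^2 + 560x - 288x^2y - 128x^3 - 184xy^2 + 242y^2 + 284y - 30y^3 - 288

(-4x - 5y - 8)(9 - 4x - y)(-6y - 8x + 4)
= (-36x + 16x^2 + 4xy - 45y + 20xy + 5y^2 - 72 + 32x + 8y)(-6y - 8x + 4)    [distributive law]
= (-4x + 16x^2 + 24xy - 37y + 5y^2 - 72)(-6y - 8x + 4)    [combine like terms]
= 24xy + 32x^2 - 16x - 96x^2y - 128x^3 + 64x^2 - 144xy^2 - 192x^2y + 96xy + 222y^2 + 296xy - 148y - 30y^3 - 40xy^2 + 20y^2 + 432y + 576x - 288    [distributive law]
= 416xy + 96x^2 + 560x - 288x^2y - 128x^3 - 184xy^2 + 242y^2 + 284y - 30y^3 - 288    [combine like terms]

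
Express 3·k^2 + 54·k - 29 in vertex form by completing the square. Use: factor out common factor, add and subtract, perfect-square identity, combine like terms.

3·k^2 + 54·k - 29
= 3(k^2 + 18·k) - 29    [factor out 3 from the k-terms]
= 3(k^2 + 18·k + 81 - 81) - 29    [add and subtract 81 inside the bracket]
= 3(k + 9)^2 - 243 - 29    [perfect-square identity]
= 3(k + 9)^2 - 272    [combine constants]

3(k + 9)^2 - 272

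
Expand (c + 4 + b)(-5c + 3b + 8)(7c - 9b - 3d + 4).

(c + 4 + b)(-5c + 3b + 8)(7c - 9b - 3d + 4)
= (-5c^2 + 3bc + 8c - 20c + 12b + 32 - 5bc + 3b^2 + 8b)(7c - 9b - 3d + 4)    [distributive law]
= (-5c^2 - 2bc - 12c + 20b + 32 + 3b^2)(7c - 9b - 3d + 4)    [combine like terms]
= -35c^3 + 45bc^2 + 15c^2d - 20c^2 - 14bc^2 + 18b^2c + 6bcd - 8bc - 84c^2 + 108bc + 36cd - 48c + 140bc - 180b^2 - 60bd + 80b + 224c - 288b - 96d + 128 + 21b^2c - 27b^3 - 9b^2d + 12b^2    [distributive law]
= -35c^3 + 31bc^2 + 15c^2d - 104c^2 + 39b^2c + 6bcd + 240bc + 36cd + 176c - 168b^2 - 60bd - 208b - 96d + 128 - 27b^3 - 9b^2d    [combine like terms]

-35c^3 + 31bc^2 + 15c^2d - 104c^2 + 39b^2c + 6bcd + 240bc + 36cd + 176c - 168b^2 - 60bd - 208b - 96d + 128 - 27b^3 - 9b^2d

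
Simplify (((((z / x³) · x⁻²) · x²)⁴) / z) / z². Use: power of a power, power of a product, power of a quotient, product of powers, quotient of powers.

(((((z / x³) · x⁻²) · x²)⁴) / z) / z²
= (((((z / x³) · x⁻²)⁴) · ((x²)⁴)) / z) / z²    [power of a product]
= (((((z / x³)⁴) · ((x⁻²)⁴)) · ((x²)⁴)) / z) / z²    [power of a product]
= (((((z⁴) / ((x³)⁴)) · ((x⁻²)⁴)) · ((x²)⁴)) / z) / z²    [power of a quotient]
= ((((z⁴ / x¹²) · ((x⁻²)⁴)) · ((x²)⁴)) / z) / z²    [power of a power]
= ((((z⁴ / x¹²) · x⁻⁸) · ((x²)⁴)) / z) / z²    [power of a power]
= ((((z⁴ / x¹²) · x⁻⁸) · x⁸) / z) / z²    [power of a power]
= x⁻¹²·z    [quotient of powers; product of powers]

x⁻¹²·z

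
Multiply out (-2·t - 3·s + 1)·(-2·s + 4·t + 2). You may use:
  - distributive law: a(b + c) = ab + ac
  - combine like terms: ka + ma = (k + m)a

-8·s·t - 8·t^2 + 6·s^2 - 8·s + 2

(-2·t - 3·s + 1)·(-2·s + 4·t + 2)
= 4·s·t - 8·t^2 - 4·t + 6·s^2 - 12·s·t - 6·s - 2·s + 4·t + 2    [distributive law]
= -8·s·t - 8·t^2 + 6·s^2 - 8·s + 2    [combine like terms]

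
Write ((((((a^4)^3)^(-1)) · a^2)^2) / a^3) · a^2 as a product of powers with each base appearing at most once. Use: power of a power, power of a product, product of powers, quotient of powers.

a^(-21)

((((((a^4)^3)^(-1)) · a^2)^2) / a^3) · a^2
= ((((((a^4)^3)^(-1))^2) · ((a^2)^2)) / a^3) · a^2    [power of a product]
= (((((a^4)^3)^(-2)) · ((a^2)^2)) / a^3) · a^2    [power of a power]
= ((((a^4)^(-6)) · ((a^2)^2)) / a^3) · a^2    [power of a power]
= ((a^(-24) · ((a^2)^2)) / a^3) · a^2    [power of a power]
= ((a^(-24) · a^4) / a^3) · a^2    [power of a power]
= (a^(-20) / a^3) · a^2    [product of powers]
= a^(-23) · a^2    [quotient of powers]
= a^(-21)    [product of powers]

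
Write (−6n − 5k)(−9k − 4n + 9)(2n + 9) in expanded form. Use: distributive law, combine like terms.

148kn^2 + 576kn + 48n^3 + 108n^2 − 486n + 90k^2n + 405k^2 − 405k

(−6n − 5k)(−9k − 4n + 9)(2n + 9)
= (54kn + 24n^2 − 54n + 45k^2 + 20kn − 45k)(2n + 9)    [distributive law]
= (74kn + 24n^2 − 54n + 45k^2 − 45k)(2n + 9)    [combine like terms]
= 148kn^2 + 666kn + 48n^3 + 216n^2 − 108n^2 − 486n + 90k^2n + 405k^2 − 90kn − 405k    [distributive law]
= 148kn^2 + 576kn + 48n^3 + 108n^2 − 486n + 90k^2n + 405k^2 − 405k    [combine like terms]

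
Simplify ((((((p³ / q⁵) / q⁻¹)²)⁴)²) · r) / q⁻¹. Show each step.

((((((p³ / q⁵) / q⁻¹)²)⁴)²) · r) / q⁻¹
= (((((p³ / q⁵) / q⁻¹)²)⁸) · r) / q⁻¹    [power of a power]
= ((((p³ / q⁵) / q⁻¹)¹⁶) · r) / q⁻¹    [power of a power]
= ((((p³ / q⁵)¹⁶) / ((q⁻¹)¹⁶)) · r) / q⁻¹    [power of a quotient]
= (((((p³)¹⁶) / ((q⁵)¹⁶)) / ((q⁻¹)¹⁶)) · r) / q⁻¹    [power of a quotient]
= (((p⁴⁸ / ((q⁵)¹⁶)) / ((q⁻¹)¹⁶)) · r) / q⁻¹    [power of a power]
= (((p⁴⁸ / q⁸⁰) / ((q⁻¹)¹⁶)) · r) / q⁻¹    [power of a power]
= (((p⁴⁸ / q⁸⁰) / q⁻¹⁶) · r) / q⁻¹    [power of a power]
= p⁴⁸q⁻⁶³r    [quotient of powers; product of powers]

p⁴⁸q⁻⁶³r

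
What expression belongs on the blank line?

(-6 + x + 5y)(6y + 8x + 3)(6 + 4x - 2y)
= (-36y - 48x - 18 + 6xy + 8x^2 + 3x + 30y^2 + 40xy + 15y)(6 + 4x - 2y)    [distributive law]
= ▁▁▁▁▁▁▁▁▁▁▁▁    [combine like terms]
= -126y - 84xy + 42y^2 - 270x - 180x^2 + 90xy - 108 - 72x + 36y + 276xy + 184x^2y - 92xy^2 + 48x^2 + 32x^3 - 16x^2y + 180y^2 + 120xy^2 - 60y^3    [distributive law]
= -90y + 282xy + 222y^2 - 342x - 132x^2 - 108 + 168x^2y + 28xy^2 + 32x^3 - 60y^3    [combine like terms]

By combine like terms:

(-21y - 45x - 18 + 46xy + 8x^2 + 30y^2)(6 + 4x - 2y)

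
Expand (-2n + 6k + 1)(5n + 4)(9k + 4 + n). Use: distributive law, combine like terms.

-60kn^2 - 43n^2 - 10n^3 + 117kn - 8n + 270k^2n + 216k^2 + 132k + 16

(-2n + 6k + 1)(5n + 4)(9k + 4 + n)
= (-10n^2 - 8n + 30kn + 24k + 5n + 4)(9k + 4 + n)    [distributive law]
= (-10n^2 - 3n + 30kn + 24k + 4)(9k + 4 + n)    [combine like terms]
= -90kn^2 - 40n^2 - 10n^3 - 27kn - 12n - 3n^2 + 270k^2n + 120kn + 30kn^2 + 216k^2 + 96k + 24kn + 36k + 16 + 4n    [distributive law]
= -60kn^2 - 43n^2 - 10n^3 + 117kn - 8n + 270k^2n + 216k^2 + 132k + 16    [combine like terms]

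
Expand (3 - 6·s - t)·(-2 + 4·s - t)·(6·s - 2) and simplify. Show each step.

-84·s + 12 + 192·s^2 - 10·s·t + 2·t - 144·s^3 + 12·s^2·t + 6·s·t^2 - 2·t^2

(3 - 6·s - t)·(-2 + 4·s - t)·(6·s - 2)
= (-6 + 12·s - 3·t + 12·s - 24·s^2 + 6·s·t + 2·t - 4·s·t + t^2)·(6·s - 2)    [distributive law]
= (-6 + 24·s - t - 24·s^2 + 2·s·t + t^2)·(6·s - 2)    [combine like terms]
= -36·s + 12 + 144·s^2 - 48·s - 6·s·t + 2·t - 144·s^3 + 48·s^2 + 12·s^2·t - 4·s·t + 6·s·t^2 - 2·t^2    [distributive law]
= -84·s + 12 + 192·s^2 - 10·s·t + 2·t - 144·s^3 + 12·s^2·t + 6·s·t^2 - 2·t^2    [combine like terms]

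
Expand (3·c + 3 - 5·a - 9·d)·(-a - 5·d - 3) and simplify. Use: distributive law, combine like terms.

(3·c + 3 - 5·a - 9·d)·(-a - 5·d - 3)
= -3·a·c - 15·c·d - 9·c - 3·a - 15·d - 9 + 5·a² + 25·a·d + 15·a + 9·a·d + 45·d² + 27·d    [distributive law]
= -3·a·c - 15·c·d - 9·c + 12·a + 12·d - 9 + 5·a² + 34·a·d + 45·d²    [combine like terms]

-3·a·c - 15·c·d - 9·c + 12·a + 12·d - 9 + 5·a² + 34·a·d + 45·d²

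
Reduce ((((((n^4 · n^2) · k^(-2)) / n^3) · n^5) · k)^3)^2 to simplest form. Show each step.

k^(-6)n^48

((((((n^4 · n^2) · k^(-2)) / n^3) · n^5) · k)^3)^2
= (((((n^4 · n^2) · k^(-2)) / n^3) · n^5) · k)^6    [power of a power]
= (((((n^4 · n^2) · k^(-2)) / n^3) · n^5)^6) · (k^6)    [power of a product]
= (((((n^4 · n^2) · k^(-2)) / n^3)^6) · ((n^5)^6)) · (k^6)    [power of a product]
= (((((n^4 · n^2) · k^(-2))^6) / ((n^3)^6)) · ((n^5)^6)) · (k^6)    [power of a quotient]
= (((((n^4 · n^2)^6) · ((k^(-2))^6)) / ((n^3)^6)) · ((n^5)^6)) · (k^6)    [power of a product]
= ((((((n^4)^6) · ((n^2)^6)) · ((k^(-2))^6)) / ((n^3)^6)) · ((n^5)^6)) · (k^6)    [power of a product]
= ((((n^24 · ((n^2)^6)) · ((k^(-2))^6)) / ((n^3)^6)) · ((n^5)^6)) · (k^6)    [power of a power]
= ((((n^24 · n^12) · ((k^(-2))^6)) / ((n^3)^6)) · ((n^5)^6)) · (k^6)    [power of a power]
= (((n^36 · ((k^(-2))^6)) / ((n^3)^6)) · ((n^5)^6)) · (k^6)    [product of powers]
= (((n^36 · k^(-12)) / ((n^3)^6)) · ((n^5)^6)) · (k^6)    [power of a power]
= (((n^36 · k^(-12)) / n^18) · ((n^5)^6)) · (k^6)    [power of a power]
= (((n^36 · k^(-12)) / n^18) · n^30) · (k^6)    [power of a power]
= k^(-6)n^48    [quotient of powers; product of powers]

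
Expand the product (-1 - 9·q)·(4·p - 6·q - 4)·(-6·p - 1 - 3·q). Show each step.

24·p^2 - 20·p - 204·p·q - 54·q - 180·q^2 - 4 + 216·p^2·q - 216·p·q^2 - 162·q^3

(-1 - 9·q)·(4·p - 6·q - 4)·(-6·p - 1 - 3·q)
= (-4·p + 6·q + 4 - 36·p·q + 54·q^2 + 36·q)·(-6·p - 1 - 3·q)    [distributive law]
= (-4·p + 42·q + 4 - 36·p·q + 54·q^2)·(-6·p - 1 - 3·q)    [combine like terms]
= 24·p^2 + 4·p + 12·p·q - 252·p·q - 42·q - 126·q^2 - 24·p - 4 - 12·q + 216·p^2·q + 36·p·q + 108·p·q^2 - 324·p·q^2 - 54·q^2 - 162·q^3    [distributive law]
= 24·p^2 - 20·p - 204·p·q - 54·q - 180·q^2 - 4 + 216·p^2·q - 216·p·q^2 - 162·q^3    [combine like terms]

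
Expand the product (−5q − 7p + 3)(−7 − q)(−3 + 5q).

(−5q − 7p + 3)(−7 − q)(−3 + 5q)
= (35q + 5q^2 + 49p + 7pq − 21 − 3q)(−3 + 5q)    [distributive law]
= (32q + 5q^2 + 49p + 7pq − 21)(−3 + 5q)    [combine like terms]
= −96q + 160q^2 − 15q^2 + 25q^3 − 147p + 245pq − 21pq + 35pq^2 + 63 − 105q    [distributive law]
= −201q + 145q^2 + 25q^3 − 147p + 224pq + 35pq^2 + 63    [combine like terms]

−201q + 145q^2 + 25q^3 − 147p + 224pq + 35pq^2 + 63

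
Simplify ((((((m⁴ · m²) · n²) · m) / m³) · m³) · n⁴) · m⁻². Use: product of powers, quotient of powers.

((((((m⁴ · m²) · n²) · m) / m³) · m³) · n⁴) · m⁻²
= (((((m⁶ · n²) · m) / m³) · m³) · n⁴) · m⁻²    [product of powers]
= m⁵·n⁶    [quotient of powers; product of powers]

m⁵·n⁶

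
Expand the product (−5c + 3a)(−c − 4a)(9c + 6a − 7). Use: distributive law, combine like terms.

45c^3 + 183ac^2 − 35c^2 − 6a^2c − 119ac − 72a^3 + 84a^2

(−5c + 3a)(−c − 4a)(9c + 6a − 7)
= (5c^2 + 20ac − 3ac − 12a^2)(9c + 6a − 7)    [distributive law]
= (5c^2 + 17ac − 12a^2)(9c + 6a − 7)    [combine like terms]
= 45c^3 + 30ac^2 − 35c^2 + 153ac^2 + 102a^2c − 119ac − 108a^2c − 72a^3 + 84a^2    [distributive law]
= 45c^3 + 183ac^2 − 35c^2 − 6a^2c − 119ac − 72a^3 + 84a^2    [combine like terms]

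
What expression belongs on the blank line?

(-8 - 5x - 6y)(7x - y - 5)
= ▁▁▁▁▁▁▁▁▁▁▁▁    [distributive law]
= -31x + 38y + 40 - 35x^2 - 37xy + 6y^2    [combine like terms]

After distributive law, the bracketed line is:

-56x + 8y + 40 - 35x^2 + 5xy + 25x - 42xy + 6y^2 + 30y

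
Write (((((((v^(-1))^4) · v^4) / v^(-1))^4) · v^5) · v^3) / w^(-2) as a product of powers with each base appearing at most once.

v^12w^2

(((((((v^(-1))^4) · v^4) / v^(-1))^4) · v^5) · v^3) / w^(-2)
= (((((((v^(-1))^4) · v^4)^4) / ((v^(-1))^4)) · v^5) · v^3) / w^(-2)    [power of a quotient]
= (((((((v^(-1))^4)^4) · ((v^4)^4)) / ((v^(-1))^4)) · v^5) · v^3) / w^(-2)    [power of a product]
= ((((((v^(-1))^16) · ((v^4)^4)) / ((v^(-1))^4)) · v^5) · v^3) / w^(-2)    [power of a power]
= ((((v^(-16) · ((v^4)^4)) / ((v^(-1))^4)) · v^5) · v^3) / w^(-2)    [power of a power]
= ((((v^(-16) · v^16) / ((v^(-1))^4)) · v^5) · v^3) / w^(-2)    [power of a power]
= (((v^0 / ((v^(-1))^4)) · v^5) · v^3) / w^(-2)    [product of powers]
= (((v^0 / v^(-4)) · v^5) · v^3) / w^(-2)    [power of a power]
= ((v^4 · v^5) · v^3) / w^(-2)    [quotient of powers]
= (v^9 · v^3) / w^(-2)    [product of powers]
= v^12 / w^(-2)    [product of powers]
= v^12w^2    [quotient of powers]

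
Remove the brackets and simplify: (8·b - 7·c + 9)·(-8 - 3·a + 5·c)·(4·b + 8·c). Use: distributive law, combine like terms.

-256·b^2 - 108·b·c - 96·a·b^2 - 108·a·b·c + 160·b^2·c + 180·b·c^2 + 808·c^2 + 168·a·c^2 - 280·c^3 - 288·b - 576·c - 108·a·b - 216·a·c

(8·b - 7·c + 9)·(-8 - 3·a + 5·c)·(4·b + 8·c)
= (-64·b - 24·a·b + 40·b·c + 56·c + 21·a·c - 35·c^2 - 72 - 27·a + 45·c)·(4·b + 8·c)    [distributive law]
= (-64·b - 24·a·b + 40·b·c + 101·c + 21·a·c - 35·c^2 - 72 - 27·a)·(4·b + 8·c)    [combine like terms]
= -256·b^2 - 512·b·c - 96·a·b^2 - 192·a·b·c + 160·b^2·c + 320·b·c^2 + 404·b·c + 808·c^2 + 84·a·b·c + 168·a·c^2 - 140·b·c^2 - 280·c^3 - 288·b - 576·c - 108·a·b - 216·a·c    [distributive law]
= -256·b^2 - 108·b·c - 96·a·b^2 - 108·a·b·c + 160·b^2·c + 180·b·c^2 + 808·c^2 + 168·a·c^2 - 280·c^3 - 288·b - 576·c - 108·a·b - 216·a·c    [combine like terms]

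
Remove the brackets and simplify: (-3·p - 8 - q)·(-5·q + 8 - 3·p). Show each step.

(-3·p - 8 - q)·(-5·q + 8 - 3·p)
= 15·p·q - 24·p + 9·p^2 + 40·q - 64 + 24·p + 5·q^2 - 8·q + 3·p·q    [distributive law]
= 18·p·q + 9·p^2 + 32·q - 64 + 5·q^2    [combine like terms]

18·p·q + 9·p^2 + 32·q - 64 + 5·q^2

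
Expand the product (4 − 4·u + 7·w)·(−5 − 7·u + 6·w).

(4 − 4·u + 7·w)·(−5 − 7·u + 6·w)
= −20 − 28·u + 24·w + 20·u + 28·u² − 24·u·w − 35·w − 49·u·w + 42·w²    [distributive law]
= −20 − 8·u − 11·w + 28·u² − 73·u·w + 42·w²    [combine like terms]

−20 − 8·u − 11·w + 28·u² − 73·u·w + 42·w²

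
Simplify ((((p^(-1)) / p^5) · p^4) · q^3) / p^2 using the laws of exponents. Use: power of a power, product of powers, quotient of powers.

p^(-4)q^3

((((p^(-1)) / p^5) · p^4) · q^3) / p^2
= ((p^(-6) · p^4) · q^3) / p^2    [quotient of powers]
= (p^(-2) · q^3) / p^2    [product of powers]
= p^(-4)q^3    [quotient of powers]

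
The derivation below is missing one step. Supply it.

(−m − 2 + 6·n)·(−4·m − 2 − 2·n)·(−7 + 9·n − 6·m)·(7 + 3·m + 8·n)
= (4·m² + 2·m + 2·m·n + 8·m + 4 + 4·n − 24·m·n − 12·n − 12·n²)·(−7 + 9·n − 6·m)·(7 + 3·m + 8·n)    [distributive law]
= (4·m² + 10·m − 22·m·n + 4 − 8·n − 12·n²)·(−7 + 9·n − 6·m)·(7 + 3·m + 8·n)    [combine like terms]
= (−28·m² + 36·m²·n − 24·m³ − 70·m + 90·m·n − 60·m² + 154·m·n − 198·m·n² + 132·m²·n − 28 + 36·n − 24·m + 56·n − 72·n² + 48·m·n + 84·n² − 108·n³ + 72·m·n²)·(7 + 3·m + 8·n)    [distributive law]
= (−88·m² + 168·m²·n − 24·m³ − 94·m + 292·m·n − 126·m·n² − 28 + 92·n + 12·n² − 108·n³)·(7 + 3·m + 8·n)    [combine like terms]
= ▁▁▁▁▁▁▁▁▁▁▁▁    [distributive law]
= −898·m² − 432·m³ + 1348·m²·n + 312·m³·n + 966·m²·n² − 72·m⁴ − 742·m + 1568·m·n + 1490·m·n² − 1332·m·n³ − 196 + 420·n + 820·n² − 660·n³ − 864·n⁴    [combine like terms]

Applying distributive law to the line above:

−616·m² − 264·m³ − 704·m²·n + 1176·m²·n + 504·m³·n + 1344·m²·n² − 168·m³ − 72·m⁴ − 192·m³·n − 658·m − 282·m² − 752·m·n + 2044·m·n + 876·m²·n + 2336·m·n² − 882·m·n² − 378·m²·n² − 1008·m·n³ − 196 − 84·m − 224·n + 644·n + 276·m·n + 736·n² + 84·n² + 36·m·n² + 96·n³ − 756·n³ − 324·m·n³ − 864·n⁴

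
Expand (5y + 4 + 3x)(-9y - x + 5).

-45y^2 - 32xy - 11y + 11x + 20 - 3x^2

(5y + 4 + 3x)(-9y - x + 5)
= -45y^2 - 5xy + 25y - 36y - 4x + 20 - 27xy - 3x^2 + 15x    [distributive law]
= -45y^2 - 32xy - 11y + 11x + 20 - 3x^2    [combine like terms]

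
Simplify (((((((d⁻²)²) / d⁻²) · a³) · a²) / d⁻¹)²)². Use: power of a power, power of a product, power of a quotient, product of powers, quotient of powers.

a²⁰d⁻⁴

(((((((d⁻²)²) / d⁻²) · a³) · a²) / d⁻¹)²)²
= ((((((d⁻²)²) / d⁻²) · a³) · a²) / d⁻¹)⁴    [power of a power]
= ((((((d⁻²)²) / d⁻²) · a³) · a²)⁴) / ((d⁻¹)⁴)    [power of a quotient]
= ((((((d⁻²)²) / d⁻²) · a³)⁴) · ((a²)⁴)) / ((d⁻¹)⁴)    [power of a product]
= ((((((d⁻²)²) / d⁻²)⁴) · ((a³)⁴)) · ((a²)⁴)) / ((d⁻¹)⁴)    [power of a product]
= ((((((d⁻²)²)⁴) / ((d⁻²)⁴)) · ((a³)⁴)) · ((a²)⁴)) / ((d⁻¹)⁴)    [power of a quotient]
= (((((d⁻²)⁸) / ((d⁻²)⁴)) · ((a³)⁴)) · ((a²)⁴)) / ((d⁻¹)⁴)    [power of a power]
= (((d⁻¹⁶ / ((d⁻²)⁴)) · ((a³)⁴)) · ((a²)⁴)) / ((d⁻¹)⁴)    [power of a power]
= (((d⁻¹⁶ / d⁻⁸) · ((a³)⁴)) · ((a²)⁴)) / ((d⁻¹)⁴)    [power of a power]
= ((d⁻⁸ · ((a³)⁴)) · ((a²)⁴)) / ((d⁻¹)⁴)    [quotient of powers]
= ((d⁻⁸ · a¹²) · ((a²)⁴)) / ((d⁻¹)⁴)    [power of a power]
= ((d⁻⁸ · a¹²) · a⁸) / ((d⁻¹)⁴)    [power of a power]
= ((d⁻⁸ · a¹²) · a⁸) / d⁻⁴    [power of a power]
= a²⁰d⁻⁴    [quotient of powers; product of powers]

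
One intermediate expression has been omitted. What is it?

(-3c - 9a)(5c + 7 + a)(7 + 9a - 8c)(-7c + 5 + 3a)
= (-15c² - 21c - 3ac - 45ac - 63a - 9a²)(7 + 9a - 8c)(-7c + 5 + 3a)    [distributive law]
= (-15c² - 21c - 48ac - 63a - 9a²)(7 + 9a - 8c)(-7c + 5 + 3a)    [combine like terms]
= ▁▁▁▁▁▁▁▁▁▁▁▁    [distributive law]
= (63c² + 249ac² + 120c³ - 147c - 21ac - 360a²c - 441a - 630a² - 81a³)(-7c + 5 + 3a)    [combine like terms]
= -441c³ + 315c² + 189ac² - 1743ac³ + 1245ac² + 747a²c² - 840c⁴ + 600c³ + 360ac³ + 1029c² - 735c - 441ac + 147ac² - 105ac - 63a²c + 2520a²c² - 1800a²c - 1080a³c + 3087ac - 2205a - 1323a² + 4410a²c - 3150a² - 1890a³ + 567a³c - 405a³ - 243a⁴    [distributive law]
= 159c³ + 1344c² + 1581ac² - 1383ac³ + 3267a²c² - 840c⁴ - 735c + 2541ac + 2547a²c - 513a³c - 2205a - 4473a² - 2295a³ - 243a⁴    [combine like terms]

Applying distributive law to the line above:

(-105c² - 135ac² + 120c³ - 147c - 189ac + 168c² - 336ac - 432a²c + 384ac² - 441a - 567a² + 504ac - 63a² - 81a³ + 72a²c)(-7c + 5 + 3a)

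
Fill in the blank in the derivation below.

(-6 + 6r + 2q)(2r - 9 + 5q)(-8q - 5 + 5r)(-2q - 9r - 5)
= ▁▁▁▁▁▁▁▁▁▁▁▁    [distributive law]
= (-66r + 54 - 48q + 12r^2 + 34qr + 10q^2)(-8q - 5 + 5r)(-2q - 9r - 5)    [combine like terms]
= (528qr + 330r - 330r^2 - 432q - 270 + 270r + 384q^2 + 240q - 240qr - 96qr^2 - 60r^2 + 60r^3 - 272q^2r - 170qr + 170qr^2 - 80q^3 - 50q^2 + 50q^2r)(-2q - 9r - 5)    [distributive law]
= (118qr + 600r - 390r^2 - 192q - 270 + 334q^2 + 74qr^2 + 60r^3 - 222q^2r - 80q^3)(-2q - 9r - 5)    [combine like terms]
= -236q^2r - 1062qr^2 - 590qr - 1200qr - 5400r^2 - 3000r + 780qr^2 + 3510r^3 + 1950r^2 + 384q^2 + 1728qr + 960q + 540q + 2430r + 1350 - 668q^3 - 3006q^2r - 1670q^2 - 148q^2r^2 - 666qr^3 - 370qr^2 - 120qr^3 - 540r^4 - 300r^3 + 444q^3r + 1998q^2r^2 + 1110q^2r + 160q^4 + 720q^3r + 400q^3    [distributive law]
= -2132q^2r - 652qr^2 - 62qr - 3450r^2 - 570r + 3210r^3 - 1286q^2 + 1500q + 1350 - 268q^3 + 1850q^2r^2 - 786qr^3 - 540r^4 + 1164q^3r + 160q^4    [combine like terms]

By distributive law:

(-12r + 54 - 30q + 12r^2 - 54r + 30qr + 4qr - 18q + 10q^2)(-8q - 5 + 5r)(-2q - 9r - 5)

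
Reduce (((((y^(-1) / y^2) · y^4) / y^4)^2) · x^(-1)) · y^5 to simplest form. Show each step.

x^(-1)y^(-1)

(((((y^(-1) / y^2) · y^4) / y^4)^2) · x^(-1)) · y^5
= (((((y^(-1) / y^2) · y^4)^2) / ((y^4)^2)) · x^(-1)) · y^5    [power of a quotient]
= (((((y^(-1) / y^2)^2) · ((y^4)^2)) / ((y^4)^2)) · x^(-1)) · y^5    [power of a product]
= ((((((y^(-1))^2) / ((y^2)^2)) · ((y^4)^2)) / ((y^4)^2)) · x^(-1)) · y^5    [power of a quotient]
= ((((y^(-2) / ((y^2)^2)) · ((y^4)^2)) / ((y^4)^2)) · x^(-1)) · y^5    [power of a power]
= ((((y^(-2) / y^4) · ((y^4)^2)) / ((y^4)^2)) · x^(-1)) · y^5    [power of a power]
= (((y^(-6) · ((y^4)^2)) / ((y^4)^2)) · x^(-1)) · y^5    [quotient of powers]
= (((y^(-6) · y^8) / ((y^4)^2)) · x^(-1)) · y^5    [power of a power]
= ((y^2 / ((y^4)^2)) · x^(-1)) · y^5    [product of powers]
= ((y^2 / y^8) · x^(-1)) · y^5    [power of a power]
= (y^(-6) · x^(-1)) · y^5    [quotient of powers]
= x^(-1)y^(-1)    [product of powers]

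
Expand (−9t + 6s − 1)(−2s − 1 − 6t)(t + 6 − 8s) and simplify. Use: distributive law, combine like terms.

(−9t + 6s − 1)(−2s − 1 − 6t)(t + 6 − 8s)
= (18st + 9t + 54t^2 − 12s^2 − 6s − 36st + 2s + 1 + 6t)(t + 6 − 8s)    [distributive law]
= (−18st + 15t + 54t^2 − 12s^2 − 4s + 1)(t + 6 − 8s)    [combine like terms]
= −18st^2 − 108st + 144s^2t + 15t^2 + 90t − 120st + 54t^3 + 324t^2 − 432st^2 − 12s^2t − 72s^2 + 96s^3 − 4st − 24s + 32s^2 + t + 6 − 8s    [distributive law]
= −450st^2 − 232st + 132s^2t + 339t^2 + 91t + 54t^3 − 40s^2 + 96s^3 − 32s + 6    [combine like terms]

−450st^2 − 232st + 132s^2t + 339t^2 + 91t + 54t^3 − 40s^2 + 96s^3 − 32s + 6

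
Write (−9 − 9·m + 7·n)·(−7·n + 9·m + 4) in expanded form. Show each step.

(−9 − 9·m + 7·n)·(−7·n + 9·m + 4)
= 63·n − 81·m − 36 + 63·m·n − 81·m^2 − 36·m − 49·n^2 + 63·m·n + 28·n    [distributive law]
= 91·n − 117·m − 36 + 126·m·n − 81·m^2 − 49·n^2    [combine like terms]

91·n − 117·m − 36 + 126·m·n − 81·m^2 − 49·n^2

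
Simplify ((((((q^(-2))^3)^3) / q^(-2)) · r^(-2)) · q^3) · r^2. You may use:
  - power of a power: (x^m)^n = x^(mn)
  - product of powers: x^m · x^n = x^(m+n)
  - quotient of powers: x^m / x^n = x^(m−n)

q^(-13)

((((((q^(-2))^3)^3) / q^(-2)) · r^(-2)) · q^3) · r^2
= (((((q^(-2))^9) / q^(-2)) · r^(-2)) · q^3) · r^2    [power of a power]
= (((q^(-18) / q^(-2)) · r^(-2)) · q^3) · r^2    [power of a power]
= ((q^(-16) · r^(-2)) · q^3) · r^2    [quotient of powers]
= q^(-13)    [product of powers]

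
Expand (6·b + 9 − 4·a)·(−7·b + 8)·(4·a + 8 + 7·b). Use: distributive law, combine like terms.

28·a·b^2 − 441·b^2 − 294·b^3 − 60·a·b + 384·b + 32·a + 576 + 112·a^2·b − 128·a^2

(6·b + 9 − 4·a)·(−7·b + 8)·(4·a + 8 + 7·b)
= (−42·b^2 + 48·b − 63·b + 72 + 28·a·b − 32·a)·(4·a + 8 + 7·b)    [distributive law]
= (−42·b^2 − 15·b + 72 + 28·a·b − 32·a)·(4·a + 8 + 7·b)    [combine like terms]
= −168·a·b^2 − 336·b^2 − 294·b^3 − 60·a·b − 120·b − 105·b^2 + 288·a + 576 + 504·b + 112·a^2·b + 224·a·b + 196·a·b^2 − 128·a^2 − 256·a − 224·a·b    [distributive law]
= 28·a·b^2 − 441·b^2 − 294·b^3 − 60·a·b + 384·b + 32·a + 576 + 112·a^2·b − 128·a^2    [combine like terms]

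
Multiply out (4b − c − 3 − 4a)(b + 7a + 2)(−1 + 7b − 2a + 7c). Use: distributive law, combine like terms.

(4b − c − 3 − 4a)(b + 7a + 2)(−1 + 7b − 2a + 7c)
= (4b^2 + 28ab + 8b − bc − 7ac − 2c − 3b − 21a − 6 − 4ab − 28a^2 − 8a)(−1 + 7b − 2a + 7c)    [distributive law]
= (4b^2 + 24ab + 5b − bc − 7ac − 2c − 29a − 6 − 28a^2)(−1 + 7b − 2a + 7c)    [combine like terms]
= −4b^2 + 28b^3 − 8ab^2 + 28b^2c − 24ab + 168ab^2 − 48a^2b + 168abc − 5b + 35b^2 − 10ab + 35bc + bc − 7b^2c + 2abc − 7bc^2 + 7ac − 49abc + 14a^2c − 49ac^2 + 2c − 14bc + 4ac − 14c^2 + 29a − 203ab + 58a^2 − 203ac + 6 − 42b + 12a − 42c + 28a^2 − 196a^2b + 56a^3 − 196a^2c    [distributive law]
= 31b^2 + 28b^3 + 160ab^2 + 21b^2c − 237ab − 244a^2b + 121abc − 47b + 22bc − 7bc^2 − 192ac − 182a^2c − 49ac^2 − 40c − 14c^2 + 41a + 86a^2 + 6 + 56a^3    [combine like terms]

31b^2 + 28b^3 + 160ab^2 + 21b^2c − 237ab − 244a^2b + 121abc − 47b + 22bc − 7bc^2 − 192ac − 182a^2c − 49ac^2 − 40c − 14c^2 + 41a + 86a^2 + 6 + 56a^3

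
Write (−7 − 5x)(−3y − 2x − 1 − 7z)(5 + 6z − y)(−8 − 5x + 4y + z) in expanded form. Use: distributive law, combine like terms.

(−7 − 5x)(−3y − 2x − 1 − 7z)(5 + 6z − y)(−8 − 5x + 4y + z)
= (21y + 14x + 7 + 49z + 15xy + 10x² + 5x + 35xz)(5 + 6z − y)(−8 − 5x + 4y + z)    [distributive law]
= (21y + 19x + 7 + 49z + 15xy + 10x² + 35xz)(5 + 6z − y)(−8 − 5x + 4y + z)    [combine like terms]
= (105y + 126yz − 21y² + 95x + 114xz − 19xy + 35 + 42z − 7y + 245z + 294z² − 49yz + 75xy + 90xyz − 15xy² + 50x² + 60x²z − 10x²y + 175xz + 210xz² − 35xyz)(−8 − 5x + 4y + z)    [distributive law]
= (98y + 77yz − 21y² + 95x + 289xz + 56xy + 35 + 287z + 294z² + 55xyz − 15xy² + 50x² + 60x²z − 10x²y + 210xz²)(−8 − 5x + 4y + z)    [combine like terms]
= −784y − 490xy + 392y² + 98yz − 616yz − 385xyz + 308y²z + 77yz² + 168y² + 105xy² − 84y³ − 21y²z − 760x − 475x² + 380xy + 95xz − 2312xz − 1445x²z + 1156xyz + 289xz² − 448xy − 280x²y + 224xy² + 56xyz − 280 − 175x + 140y + 35z − 2296z − 1435xz + 1148yz + 287z² − 2352z² − 1470xz² + 1176yz² + 294z³ − 440xyz − 275x²yz + 220xy²z + 55xyz² + 120xy² + 75x²y² − 60xy³ − 15xy²z − 400x² − 250x³ + 200x²y + 50x²z − 480x²z − 300x³z + 240x²yz + 60x²z² + 80x²y + 50x³y − 40x²y² − 10x²yz − 1680xz² − 1050x²z² + 840xyz² + 210xz³    [distributive law]
= −644y − 558xy + 560y² + 630yz + 387xyz + 287y²z + 1253yz² + 449xy² − 84y³ − 935x − 875x² − 3652xz − 1875x²z − 2861xz² − 280 − 2261z − 2065z² + 294z³ − 45x²yz + 205xy²z + 895xyz² + 35x²y² − 60xy³ − 250x³ − 300x³z − 990x²z² + 50x³y + 210xz³    [combine like terms]

−644y − 558xy + 560y² + 630yz + 387xyz + 287y²z + 1253yz² + 449xy² − 84y³ − 935x − 875x² − 3652xz − 1875x²z − 2861xz² − 280 − 2261z − 2065z² + 294z³ − 45x²yz + 205xy²z + 895xyz² + 35x²y² − 60xy³ − 250x³ − 300x³z − 990x²z² + 50x³y + 210xz³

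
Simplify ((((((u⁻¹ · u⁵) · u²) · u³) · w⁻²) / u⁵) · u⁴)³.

((((((u⁻¹ · u⁵) · u²) · u³) · w⁻²) / u⁵) · u⁴)³
= ((((((u⁻¹ · u⁵) · u²) · u³) · w⁻²) / u⁵)³) · ((u⁴)³)    [power of a product]
= ((((((u⁻¹ · u⁵) · u²) · u³) · w⁻²)³) / ((u⁵)³)) · ((u⁴)³)    [power of a quotient]
= ((((((u⁻¹ · u⁵) · u²) · u³)³) · ((w⁻²)³)) / ((u⁵)³)) · ((u⁴)³)    [power of a product]
= ((((((u⁻¹ · u⁵) · u²)³) · ((u³)³)) · ((w⁻²)³)) / ((u⁵)³)) · ((u⁴)³)    [power of a product]
= ((((((u⁻¹ · u⁵)³) · ((u²)³)) · ((u³)³)) · ((w⁻²)³)) / ((u⁵)³)) · ((u⁴)³)    [power of a product]
= (((((((u⁻¹)³) · ((u⁵)³)) · ((u²)³)) · ((u³)³)) · ((w⁻²)³)) / ((u⁵)³)) · ((u⁴)³)    [power of a product]
= (((((u⁻³ · ((u⁵)³)) · ((u²)³)) · ((u³)³)) · ((w⁻²)³)) / ((u⁵)³)) · ((u⁴)³)    [power of a power]
= (((((u⁻³ · u¹⁵) · ((u²)³)) · ((u³)³)) · ((w⁻²)³)) / ((u⁵)³)) · ((u⁴)³)    [power of a power]
= ((((u¹² · ((u²)³)) · ((u³)³)) · ((w⁻²)³)) / ((u⁵)³)) · ((u⁴)³)    [product of powers]
= ((((u¹² · u⁶) · ((u³)³)) · ((w⁻²)³)) / ((u⁵)³)) · ((u⁴)³)    [power of a power]
= (((u¹⁸ · ((u³)³)) · ((w⁻²)³)) / ((u⁵)³)) · ((u⁴)³)    [product of powers]
= (((u¹⁸ · u⁹) · ((w⁻²)³)) / ((u⁵)³)) · ((u⁴)³)    [power of a power]
= ((u²⁷ · ((w⁻²)³)) / ((u⁵)³)) · ((u⁴)³)    [product of powers]
= ((u²⁷ · w⁻⁶) / ((u⁵)³)) · ((u⁴)³)    [power of a power]
= ((u²⁷ · w⁻⁶) / u¹⁵) · ((u⁴)³)    [power of a power]
= ((u²⁷ · w⁻⁶) / u¹⁵) · u¹²    [power of a power]
= u²⁴w⁻⁶    [quotient of powers; product of powers]

u²⁴w⁻⁶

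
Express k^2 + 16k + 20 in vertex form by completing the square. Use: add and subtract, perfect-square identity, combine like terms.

k^2 + 16k + 20
= k^2 + 16k + 64 − 64 + 20    [add and subtract 64]
= (k + 8)^2 − 64 + 20    [perfect-square identity]
= (k + 8)^2 − 44    [combine constants]

(k + 8)^2 − 44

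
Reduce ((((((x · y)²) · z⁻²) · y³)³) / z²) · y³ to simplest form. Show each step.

x⁶·y¹⁸·z⁻⁸

((((((x · y)²) · z⁻²) · y³)³) / z²) · y³
= ((((((x · y)²) · z⁻²)³) · ((y³)³)) / z²) · y³    [power of a product]
= ((((((x · y)²)³) · ((z⁻²)³)) · ((y³)³)) / z²) · y³    [power of a product]
= (((((x · y)⁶) · ((z⁻²)³)) · ((y³)³)) / z²) · y³    [power of a power]
= (((((x⁶) · (y⁶)) · ((z⁻²)³)) · ((y³)³)) / z²) · y³    [power of a product]
= ((((x⁶ · y⁶) · z⁻⁶) · ((y³)³)) / z²) · y³    [power of a power]
= ((((x⁶ · y⁶) · z⁻⁶) · y⁹) / z²) · y³    [power of a power]
= x⁶·y¹⁸·z⁻⁸    [quotient of powers; product of powers]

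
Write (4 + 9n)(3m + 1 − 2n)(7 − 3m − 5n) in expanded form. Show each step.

(4 + 9n)(3m + 1 − 2n)(7 − 3m − 5n)
= (12m + 4 − 8n + 27mn + 9n − 18n^2)(7 − 3m − 5n)    [distributive law]
= (12m + 4 + n + 27mn − 18n^2)(7 − 3m − 5n)    [combine like terms]
= 84m − 36m^2 − 60mn + 28 − 12m − 20n + 7n − 3mn − 5n^2 + 189mn − 81m^2n − 135mn^2 − 126n^2 + 54mn^2 + 90n^3    [distributive law]
= 72m − 36m^2 + 126mn + 28 − 13n − 131n^2 − 81m^2n − 81mn^2 + 90n^3    [combine like terms]

72m − 36m^2 + 126mn + 28 − 13n − 131n^2 − 81m^2n − 81mn^2 + 90n^3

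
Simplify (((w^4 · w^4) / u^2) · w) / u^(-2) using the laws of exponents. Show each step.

w^9

(((w^4 · w^4) / u^2) · w) / u^(-2)
= ((w^8 / u^2) · w) / u^(-2)    [product of powers]
= w^9    [quotient of powers; product of powers]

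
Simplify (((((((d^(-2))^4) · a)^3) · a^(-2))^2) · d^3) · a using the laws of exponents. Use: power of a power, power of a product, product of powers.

(((((((d^(-2))^4) · a)^3) · a^(-2))^2) · d^3) · a
= (((((((d^(-2))^4) · a)^3)^2) · ((a^(-2))^2)) · d^3) · a    [power of a product]
= ((((((d^(-2))^4) · a)^6) · ((a^(-2))^2)) · d^3) · a    [power of a power]
= ((((((d^(-2))^4)^6) · (a^6)) · ((a^(-2))^2)) · d^3) · a    [power of a product]
= (((((d^(-2))^24) · (a^6)) · ((a^(-2))^2)) · d^3) · a    [power of a power]
= (((d^(-48) · (a^6)) · ((a^(-2))^2)) · d^3) · a    [power of a power]
= (((d^(-48) · a^6) · a^(-4)) · d^3) · a    [power of a power]
= a^3d^(-45)    [product of powers]

a^3d^(-45)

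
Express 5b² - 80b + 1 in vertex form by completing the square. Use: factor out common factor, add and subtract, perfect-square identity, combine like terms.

5b² - 80b + 1
= 5(b² - 16b) + 1    [factor out 5 from the b-terms]
= 5(b² - 16b + 64 - 64) + 1    [add and subtract 64 inside the bracket]
= 5(b - 8)² - 320 + 1    [perfect-square identity]
= 5(b - 8)² - 319    [combine constants]

5(b - 8)² - 319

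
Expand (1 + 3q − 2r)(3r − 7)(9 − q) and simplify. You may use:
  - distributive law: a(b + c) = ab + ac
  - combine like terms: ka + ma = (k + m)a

153r + 64qr − 63 − 182q − 9q^2r + 21q^2 − 54r^2 + 6qr^2

(1 + 3q − 2r)(3r − 7)(9 − q)
= (3r − 7 + 9qr − 21q − 6r^2 + 14r)(9 − q)    [distributive law]
= (17r − 7 + 9qr − 21q − 6r^2)(9 − q)    [combine like terms]
= 153r − 17qr − 63 + 7q + 81qr − 9q^2r − 189q + 21q^2 − 54r^2 + 6qr^2    [distributive law]
= 153r + 64qr − 63 − 182q − 9q^2r + 21q^2 − 54r^2 + 6qr^2    [combine like terms]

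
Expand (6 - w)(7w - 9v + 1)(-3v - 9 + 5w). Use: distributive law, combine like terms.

(6 - w)(7w - 9v + 1)(-3v - 9 + 5w)
= (42w - 54v + 6 - 7w^2 + 9vw - w)(-3v - 9 + 5w)    [distributive law]
= (41w - 54v + 6 - 7w^2 + 9vw)(-3v - 9 + 5w)    [combine like terms]
= -123vw - 369w + 205w^2 + 162v^2 + 486v - 270vw - 18v - 54 + 30w + 21vw^2 + 63w^2 - 35w^3 - 27v^2w - 81vw + 45vw^2    [distributive law]
= -474vw - 339w + 268w^2 + 162v^2 + 468v - 54 + 66vw^2 - 35w^3 - 27v^2w    [combine like terms]

-474vw - 339w + 268w^2 + 162v^2 + 468v - 54 + 66vw^2 - 35w^3 - 27v^2w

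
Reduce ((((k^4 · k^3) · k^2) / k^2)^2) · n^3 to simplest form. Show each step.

k^14n^3

((((k^4 · k^3) · k^2) / k^2)^2) · n^3
= ((((k^4 · k^3) · k^2)^2) / ((k^2)^2)) · n^3    [power of a quotient]
= ((((k^4 · k^3)^2) · ((k^2)^2)) / ((k^2)^2)) · n^3    [power of a product]
= (((((k^4)^2) · ((k^3)^2)) · ((k^2)^2)) / ((k^2)^2)) · n^3    [power of a product]
= (((k^8 · ((k^3)^2)) · ((k^2)^2)) / ((k^2)^2)) · n^3    [power of a power]
= (((k^8 · k^6) · ((k^2)^2)) / ((k^2)^2)) · n^3    [power of a power]
= ((k^14 · ((k^2)^2)) / ((k^2)^2)) · n^3    [product of powers]
= ((k^14 · k^4) / ((k^2)^2)) · n^3    [power of a power]
= (k^18 / ((k^2)^2)) · n^3    [product of powers]
= (k^18 / k^4) · n^3    [power of a power]
= k^14 · n^3    [quotient of powers]
= k^14n^3    [rearrange]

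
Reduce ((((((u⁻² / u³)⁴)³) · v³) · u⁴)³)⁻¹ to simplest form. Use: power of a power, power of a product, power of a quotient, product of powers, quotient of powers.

u¹⁶⁸·v⁻⁹

((((((u⁻² / u³)⁴)³) · v³) · u⁴)³)⁻¹
= (((((u⁻² / u³)⁴)³) · v³) · u⁴)⁻³    [power of a power]
= (((((u⁻² / u³)⁴)³) · v³)⁻³) · ((u⁴)⁻³)    [power of a product]
= (((((u⁻² / u³)⁴)³)⁻³) · ((v³)⁻³)) · ((u⁴)⁻³)    [power of a product]
= ((((u⁻² / u³)⁴)⁻⁹) · ((v³)⁻³)) · ((u⁴)⁻³)    [power of a power]
= (((u⁻² / u³)⁻³⁶) · ((v³)⁻³)) · ((u⁴)⁻³)    [power of a power]
= ((((u⁻²)⁻³⁶) / ((u³)⁻³⁶)) · ((v³)⁻³)) · ((u⁴)⁻³)    [power of a quotient]
= ((u⁷² / ((u³)⁻³⁶)) · ((v³)⁻³)) · ((u⁴)⁻³)    [power of a power]
= ((u⁷² / u⁻¹⁰⁸) · ((v³)⁻³)) · ((u⁴)⁻³)    [power of a power]
= (u¹⁸⁰ · ((v³)⁻³)) · ((u⁴)⁻³)    [quotient of powers]
= (u¹⁸⁰ · v⁻⁹) · ((u⁴)⁻³)    [power of a power]
= (u¹⁸⁰ · v⁻⁹) · u⁻¹²    [power of a power]
= u¹⁶⁸·v⁻⁹    [product of powers]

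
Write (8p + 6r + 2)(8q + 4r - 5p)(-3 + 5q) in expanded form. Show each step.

-242pq + 320pq^2 - 6pr + 10pqr + 120p^2 - 200p^2q - 104qr + 240q^2r - 72r^2 + 120qr^2 - 48q + 80q^2 - 24r + 30p

(8p + 6r + 2)(8q + 4r - 5p)(-3 + 5q)
= (64pq + 32pr - 40p^2 + 48qr + 24r^2 - 30pr + 16q + 8r - 10p)(-3 + 5q)    [distributive law]
= (64pq + 2pr - 40p^2 + 48qr + 24r^2 + 16q + 8r - 10p)(-3 + 5q)    [combine like terms]
= -192pq + 320pq^2 - 6pr + 10pqr + 120p^2 - 200p^2q - 144qr + 240q^2r - 72r^2 + 120qr^2 - 48q + 80q^2 - 24r + 40qr + 30p - 50pq    [distributive law]
= -242pq + 320pq^2 - 6pr + 10pqr + 120p^2 - 200p^2q - 104qr + 240q^2r - 72r^2 + 120qr^2 - 48q + 80q^2 - 24r + 30p    [combine like terms]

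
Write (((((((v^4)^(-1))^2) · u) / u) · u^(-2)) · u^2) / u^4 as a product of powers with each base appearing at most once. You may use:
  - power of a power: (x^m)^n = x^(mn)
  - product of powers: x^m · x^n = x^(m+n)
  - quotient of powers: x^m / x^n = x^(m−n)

u^(-4)·v^(-8)

(((((((v^4)^(-1))^2) · u) / u) · u^(-2)) · u^2) / u^4
= ((((((v^4)^(-2)) · u) / u) · u^(-2)) · u^2) / u^4    [power of a power]
= ((((v^(-8) · u) / u) · u^(-2)) · u^2) / u^4    [power of a power]
= u^(-4)·v^(-8)    [quotient of powers; product of powers]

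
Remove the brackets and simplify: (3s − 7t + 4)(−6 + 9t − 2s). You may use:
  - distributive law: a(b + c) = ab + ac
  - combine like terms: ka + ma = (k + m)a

(3s − 7t + 4)(−6 + 9t − 2s)
= −18s + 27st − 6s^2 + 42t − 63t^2 + 14st − 24 + 36t − 8s    [distributive law]
= −26s + 41st − 6s^2 + 78t − 63t^2 − 24    [combine like terms]

−26s + 41st − 6s^2 + 78t − 63t^2 − 24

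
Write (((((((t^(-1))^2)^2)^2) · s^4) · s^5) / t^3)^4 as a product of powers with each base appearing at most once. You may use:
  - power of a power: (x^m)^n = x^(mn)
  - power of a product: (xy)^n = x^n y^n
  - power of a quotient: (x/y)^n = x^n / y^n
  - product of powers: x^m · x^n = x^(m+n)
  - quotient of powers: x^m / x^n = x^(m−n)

(((((((t^(-1))^2)^2)^2) · s^4) · s^5) / t^3)^4
= (((((((t^(-1))^2)^2)^2) · s^4) · s^5)^4) / ((t^3)^4)    [power of a quotient]
= (((((((t^(-1))^2)^2)^2) · s^4)^4) · ((s^5)^4)) / ((t^3)^4)    [power of a product]
= (((((((t^(-1))^2)^2)^2)^4) · ((s^4)^4)) · ((s^5)^4)) / ((t^3)^4)    [power of a product]
= ((((((t^(-1))^2)^2)^8) · ((s^4)^4)) · ((s^5)^4)) / ((t^3)^4)    [power of a power]
= (((((t^(-1))^2)^16) · ((s^4)^4)) · ((s^5)^4)) / ((t^3)^4)    [power of a power]
= ((((t^(-1))^32) · ((s^4)^4)) · ((s^5)^4)) / ((t^3)^4)    [power of a power]
= ((t^(-32) · ((s^4)^4)) · ((s^5)^4)) / ((t^3)^4)    [power of a power]
= ((t^(-32) · s^16) · ((s^5)^4)) / ((t^3)^4)    [power of a power]
= ((t^(-32) · s^16) · s^20) / ((t^3)^4)    [power of a power]
= ((t^(-32) · s^16) · s^20) / t^12    [power of a power]
= s^36t^(-44)    [quotient of powers; product of powers]

s^36t^(-44)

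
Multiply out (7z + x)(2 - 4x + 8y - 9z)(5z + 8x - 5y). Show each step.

(7z + x)(2 - 4x + 8y - 9z)(5z + 8x - 5y)
= (14z - 28xz + 56yz - 63z^2 + 2x - 4x^2 + 8xy - 9xz)(5z + 8x - 5y)    [distributive law]
= (14z - 37xz + 56yz - 63z^2 + 2x - 4x^2 + 8xy)(5z + 8x - 5y)    [combine like terms]
= 70z^2 + 112xz - 70yz - 185xz^2 - 296x^2z + 185xyz + 280yz^2 + 448xyz - 280y^2z - 315z^3 - 504xz^2 + 315yz^2 + 10xz + 16x^2 - 10xy - 20x^2z - 32x^3 + 20x^2y + 40xyz + 64x^2y - 40xy^2    [distributive law]
= 70z^2 + 122xz - 70yz - 689xz^2 - 316x^2z + 673xyz + 595yz^2 - 280y^2z - 315z^3 + 16x^2 - 10xy - 32x^3 + 84x^2y - 40xy^2    [combine like terms]

70z^2 + 122xz - 70yz - 689xz^2 - 316x^2z + 673xyz + 595yz^2 - 280y^2z - 315z^3 + 16x^2 - 10xy - 32x^3 + 84x^2y - 40xy^2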